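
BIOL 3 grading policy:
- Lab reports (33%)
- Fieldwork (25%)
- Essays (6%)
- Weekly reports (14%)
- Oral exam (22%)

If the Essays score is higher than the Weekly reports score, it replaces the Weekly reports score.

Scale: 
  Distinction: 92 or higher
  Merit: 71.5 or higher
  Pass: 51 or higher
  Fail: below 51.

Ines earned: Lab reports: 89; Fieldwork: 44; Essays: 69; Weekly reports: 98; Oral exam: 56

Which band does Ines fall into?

Pass

Essays (69) ≤ Weekly reports (98), so Weekly reports stays at 98.
Weighted total:
  Lab reports 89 × 0.33 = 29.37
  Fieldwork 44 × 0.25 = 11
  Essays 69 × 0.06 = 4.14
  Weekly reports 98 × 0.14 = 13.72
  Oral exam 56 × 0.22 = 12.32
Sum = 70.55
70.55 is ≥ 51 and < 71.5 → Pass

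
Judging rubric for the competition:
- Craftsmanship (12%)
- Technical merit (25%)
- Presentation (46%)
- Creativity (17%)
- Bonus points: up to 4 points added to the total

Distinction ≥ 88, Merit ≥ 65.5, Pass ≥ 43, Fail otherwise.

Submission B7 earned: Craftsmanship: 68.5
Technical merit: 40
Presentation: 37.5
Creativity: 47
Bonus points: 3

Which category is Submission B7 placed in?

Pass

Weighted total:
  Craftsmanship 68.5 × 0.12 = 8.22
  Technical merit 40 × 0.25 = 10
  Presentation 37.5 × 0.46 = 17.25
  Creativity 47 × 0.17 = 7.99
Sum = 43.46
Bonus points: 43.46 + 3 = 46.46
46.46 is ≥ 43 and < 65.5 → Pass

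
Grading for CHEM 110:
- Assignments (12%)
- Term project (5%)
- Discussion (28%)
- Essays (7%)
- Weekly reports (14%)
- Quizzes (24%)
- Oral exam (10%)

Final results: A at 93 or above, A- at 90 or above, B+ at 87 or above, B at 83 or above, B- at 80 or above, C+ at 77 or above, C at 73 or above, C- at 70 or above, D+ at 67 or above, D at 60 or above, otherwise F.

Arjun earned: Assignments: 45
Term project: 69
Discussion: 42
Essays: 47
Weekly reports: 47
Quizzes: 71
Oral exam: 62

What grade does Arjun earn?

Weighted total:
  Assignments 45 × 0.12 = 5.4
  Term project 69 × 0.05 = 3.45
  Discussion 42 × 0.28 = 11.76
  Essays 47 × 0.07 = 3.29
  Weekly reports 47 × 0.14 = 6.58
  Quizzes 71 × 0.24 = 17.04
  Oral exam 62 × 0.1 = 6.2
Sum = 53.72
53.72 < 60 → F

F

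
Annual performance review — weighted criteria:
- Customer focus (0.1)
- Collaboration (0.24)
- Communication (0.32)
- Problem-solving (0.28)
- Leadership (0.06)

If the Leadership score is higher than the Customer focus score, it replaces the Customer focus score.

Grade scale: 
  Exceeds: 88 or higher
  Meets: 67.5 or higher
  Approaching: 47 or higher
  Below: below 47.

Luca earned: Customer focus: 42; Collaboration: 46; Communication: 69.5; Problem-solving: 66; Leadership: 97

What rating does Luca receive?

Leadership (97) > Customer focus (42), so Customer focus counts as 97.
Weighted total:
  Customer focus 97 × 0.1 = 9.7
  Collaboration 46 × 0.24 = 11.04
  Communication 69.5 × 0.32 = 22.24
  Problem-solving 66 × 0.28 = 18.48
  Leadership 97 × 0.06 = 5.82
Sum = 67.28
67.28 is ≥ 47 and < 67.5 → Approaching

Approaching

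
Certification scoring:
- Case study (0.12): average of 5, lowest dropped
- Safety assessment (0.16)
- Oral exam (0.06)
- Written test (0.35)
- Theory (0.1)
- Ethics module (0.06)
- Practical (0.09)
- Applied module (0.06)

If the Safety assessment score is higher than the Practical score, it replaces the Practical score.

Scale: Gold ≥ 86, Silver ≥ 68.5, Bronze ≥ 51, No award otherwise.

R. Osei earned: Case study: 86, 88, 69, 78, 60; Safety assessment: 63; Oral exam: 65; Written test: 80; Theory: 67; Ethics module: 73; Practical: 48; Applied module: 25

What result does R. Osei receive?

Silver

Case study: drop 60 → average of remaining 4 = 321/4 = 80.25
Safety assessment (63) > Practical (48), so Practical counts as 63.
Weighted total:
  Case study 80.25 × 0.12 = 9.63
  Safety assessment 63 × 0.16 = 10.08
  Oral exam 65 × 0.06 = 3.9
  Written test 80 × 0.35 = 28
  Theory 67 × 0.1 = 6.7
  Ethics module 73 × 0.06 = 4.38
  Practical 63 × 0.09 = 5.67
  Applied module 25 × 0.06 = 1.5
Sum = 69.86
69.86 is ≥ 68.5 and < 86 → Silver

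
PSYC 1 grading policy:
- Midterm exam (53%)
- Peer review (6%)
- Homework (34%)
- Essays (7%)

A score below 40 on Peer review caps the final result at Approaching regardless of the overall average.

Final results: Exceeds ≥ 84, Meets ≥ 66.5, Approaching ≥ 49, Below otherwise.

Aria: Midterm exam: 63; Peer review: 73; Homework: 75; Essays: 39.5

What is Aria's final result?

Approaching

Peer review score 73 ≥ 40: minimum met.
Weighted total:
  Midterm exam 63 × 0.53 = 33.39
  Peer review 73 × 0.06 = 4.38
  Homework 75 × 0.34 = 25.5
  Essays 39.5 × 0.07 = 2.765
Sum = 66.035
66.035 is ≥ 49 and < 66.5 → Approaching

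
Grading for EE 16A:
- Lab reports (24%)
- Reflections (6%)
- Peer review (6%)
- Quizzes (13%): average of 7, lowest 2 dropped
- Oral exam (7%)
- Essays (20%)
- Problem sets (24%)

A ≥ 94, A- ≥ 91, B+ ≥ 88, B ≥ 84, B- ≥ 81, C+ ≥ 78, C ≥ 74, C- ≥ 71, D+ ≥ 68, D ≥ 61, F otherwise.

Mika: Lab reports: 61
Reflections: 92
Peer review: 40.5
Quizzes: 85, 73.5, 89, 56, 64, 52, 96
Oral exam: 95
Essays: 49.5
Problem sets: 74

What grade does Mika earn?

D

Quizzes: drop 52, 56 → average of remaining 5 = 407.5/5 = 81.5
Weighted total:
  Lab reports 61 × 0.24 = 14.64
  Reflections 92 × 0.06 = 5.52
  Peer review 40.5 × 0.06 = 2.43
  Quizzes 81.5 × 0.13 = 10.595
  Oral exam 95 × 0.07 = 6.65
  Essays 49.5 × 0.2 = 9.9
  Problem sets 74 × 0.24 = 17.76
Sum = 67.495
67.495 is ≥ 61 and < 68 → D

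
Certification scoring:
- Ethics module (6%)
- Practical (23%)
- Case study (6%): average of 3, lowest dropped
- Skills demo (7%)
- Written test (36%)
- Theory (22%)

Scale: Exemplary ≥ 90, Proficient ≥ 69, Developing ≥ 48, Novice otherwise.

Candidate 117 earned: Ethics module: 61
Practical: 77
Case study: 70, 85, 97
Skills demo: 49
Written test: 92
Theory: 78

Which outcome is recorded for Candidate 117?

Case study: drop 70 → average of remaining 2 = 182/2 = 91
Weighted total:
  Ethics module 61 × 0.06 = 3.66
  Practical 77 × 0.23 = 17.71
  Case study 91 × 0.06 = 5.46
  Skills demo 49 × 0.07 = 3.43
  Written test 92 × 0.36 = 33.12
  Theory 78 × 0.22 = 17.16
Sum = 80.54
80.54 is ≥ 69 and < 90 → Proficient

Proficient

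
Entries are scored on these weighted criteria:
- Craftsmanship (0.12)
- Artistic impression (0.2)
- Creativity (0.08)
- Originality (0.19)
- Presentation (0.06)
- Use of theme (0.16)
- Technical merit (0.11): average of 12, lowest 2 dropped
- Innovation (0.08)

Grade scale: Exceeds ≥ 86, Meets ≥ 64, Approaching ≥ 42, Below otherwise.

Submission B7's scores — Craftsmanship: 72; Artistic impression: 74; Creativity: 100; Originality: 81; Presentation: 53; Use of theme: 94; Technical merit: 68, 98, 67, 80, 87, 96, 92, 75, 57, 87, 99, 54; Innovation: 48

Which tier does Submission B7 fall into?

Technical merit: drop 54, 57 → average of remaining 10 = 849/10 = 84.9
Weighted total:
  Craftsmanship 72 × 0.12 = 8.64
  Artistic impression 74 × 0.2 = 14.8
  Creativity 100 × 0.08 = 8
  Originality 81 × 0.19 = 15.39
  Presentation 53 × 0.06 = 3.18
  Use of theme 94 × 0.16 = 15.04
  Technical merit 84.9 × 0.11 = 9.339
  Innovation 48 × 0.08 = 3.84
Sum = 78.229
78.229 is ≥ 64 and < 86 → Meets

Meets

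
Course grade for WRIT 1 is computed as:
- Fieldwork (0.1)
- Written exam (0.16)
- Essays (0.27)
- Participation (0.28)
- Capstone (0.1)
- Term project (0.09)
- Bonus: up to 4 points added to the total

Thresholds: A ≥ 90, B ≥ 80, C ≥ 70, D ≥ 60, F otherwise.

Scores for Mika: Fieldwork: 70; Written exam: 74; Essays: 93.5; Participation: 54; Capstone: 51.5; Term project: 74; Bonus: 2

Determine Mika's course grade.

C

Weighted total:
  Fieldwork 70 × 0.1 = 7
  Written exam 74 × 0.16 = 11.84
  Essays 93.5 × 0.27 = 25.245
  Participation 54 × 0.28 = 15.12
  Capstone 51.5 × 0.1 = 5.15
  Term project 74 × 0.09 = 6.66
Sum = 71.015
Bonus: 71.015 + 2 = 73.015
73.015 is ≥ 70 and < 80 → C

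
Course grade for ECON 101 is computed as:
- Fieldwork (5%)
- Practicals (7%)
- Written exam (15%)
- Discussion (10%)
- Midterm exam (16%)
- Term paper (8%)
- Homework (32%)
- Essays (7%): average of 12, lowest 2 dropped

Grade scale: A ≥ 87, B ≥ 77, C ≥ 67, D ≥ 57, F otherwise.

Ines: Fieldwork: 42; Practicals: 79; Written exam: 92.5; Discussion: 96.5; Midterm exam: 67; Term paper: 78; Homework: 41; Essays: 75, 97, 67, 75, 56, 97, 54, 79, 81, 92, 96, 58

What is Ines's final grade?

D

Essays: drop 54, 56 → average of remaining 10 = 817/10 = 81.7
Weighted total:
  Fieldwork 42 × 0.05 = 2.1
  Practicals 79 × 0.07 = 5.53
  Written exam 92.5 × 0.15 = 13.875
  Discussion 96.5 × 0.1 = 9.65
  Midterm exam 67 × 0.16 = 10.72
  Term paper 78 × 0.08 = 6.24
  Homework 41 × 0.32 = 13.12
  Essays 81.7 × 0.07 = 5.719
Sum = 66.954
66.954 is ≥ 57 and < 67 → D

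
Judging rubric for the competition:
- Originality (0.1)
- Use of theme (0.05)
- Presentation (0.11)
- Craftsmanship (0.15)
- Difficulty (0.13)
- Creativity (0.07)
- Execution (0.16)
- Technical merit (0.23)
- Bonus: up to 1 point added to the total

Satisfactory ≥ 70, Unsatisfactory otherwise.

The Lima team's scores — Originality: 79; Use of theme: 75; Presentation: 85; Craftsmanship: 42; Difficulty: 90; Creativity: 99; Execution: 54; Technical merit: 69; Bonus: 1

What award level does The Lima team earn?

Satisfactory

Weighted total:
  Originality 79 × 0.1 = 7.9
  Use of theme 75 × 0.05 = 3.75
  Presentation 85 × 0.11 = 9.35
  Craftsmanship 42 × 0.15 = 6.3
  Difficulty 90 × 0.13 = 11.7
  Creativity 99 × 0.07 = 6.93
  Execution 54 × 0.16 = 8.64
  Technical merit 69 × 0.23 = 15.87
Sum = 70.44
Bonus: 70.44 + 1 = 71.44
71.44 ≥ 70 → Satisfactory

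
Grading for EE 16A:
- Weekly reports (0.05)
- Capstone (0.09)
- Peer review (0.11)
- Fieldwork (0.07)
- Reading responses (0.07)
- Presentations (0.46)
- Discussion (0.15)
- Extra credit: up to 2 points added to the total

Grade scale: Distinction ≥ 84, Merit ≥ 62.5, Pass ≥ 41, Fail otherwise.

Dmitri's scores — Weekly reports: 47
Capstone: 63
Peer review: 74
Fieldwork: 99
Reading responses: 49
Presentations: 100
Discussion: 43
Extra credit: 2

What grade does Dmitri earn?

Weighted total:
  Weekly reports 47 × 0.05 = 2.35
  Capstone 63 × 0.09 = 5.67
  Peer review 74 × 0.11 = 8.14
  Fieldwork 99 × 0.07 = 6.93
  Reading responses 49 × 0.07 = 3.43
  Presentations 100 × 0.46 = 46
  Discussion 43 × 0.15 = 6.45
Sum = 78.97
Extra credit: 78.97 + 2 = 80.97
80.97 is ≥ 62.5 and < 84 → Merit

Merit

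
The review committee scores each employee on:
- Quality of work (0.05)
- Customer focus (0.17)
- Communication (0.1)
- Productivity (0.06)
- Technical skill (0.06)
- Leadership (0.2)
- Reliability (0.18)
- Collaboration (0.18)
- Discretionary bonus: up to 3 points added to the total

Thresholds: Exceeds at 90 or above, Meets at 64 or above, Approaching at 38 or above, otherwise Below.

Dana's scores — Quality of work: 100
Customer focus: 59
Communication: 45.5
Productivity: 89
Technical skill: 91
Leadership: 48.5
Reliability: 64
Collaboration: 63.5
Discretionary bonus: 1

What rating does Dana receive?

Weighted total:
  Quality of work 100 × 0.05 = 5
  Customer focus 59 × 0.17 = 10.03
  Communication 45.5 × 0.1 = 4.55
  Productivity 89 × 0.06 = 5.34
  Technical skill 91 × 0.06 = 5.46
  Leadership 48.5 × 0.2 = 9.7
  Reliability 64 × 0.18 = 11.52
  Collaboration 63.5 × 0.18 = 11.43
Sum = 63.03
Discretionary bonus: 63.03 + 1 = 64.03
64.03 is ≥ 64 and < 90 → Meets

Meets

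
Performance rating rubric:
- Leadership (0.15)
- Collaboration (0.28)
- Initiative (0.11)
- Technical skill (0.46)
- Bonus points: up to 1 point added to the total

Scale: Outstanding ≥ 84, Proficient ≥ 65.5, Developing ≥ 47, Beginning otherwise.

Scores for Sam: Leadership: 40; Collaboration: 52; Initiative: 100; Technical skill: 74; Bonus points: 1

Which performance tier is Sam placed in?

Proficient

Weighted total:
  Leadership 40 × 0.15 = 6
  Collaboration 52 × 0.28 = 14.56
  Initiative 100 × 0.11 = 11
  Technical skill 74 × 0.46 = 34.04
Sum = 65.6
Bonus points: 65.6 + 1 = 66.6
66.6 is ≥ 65.5 and < 84 → Proficient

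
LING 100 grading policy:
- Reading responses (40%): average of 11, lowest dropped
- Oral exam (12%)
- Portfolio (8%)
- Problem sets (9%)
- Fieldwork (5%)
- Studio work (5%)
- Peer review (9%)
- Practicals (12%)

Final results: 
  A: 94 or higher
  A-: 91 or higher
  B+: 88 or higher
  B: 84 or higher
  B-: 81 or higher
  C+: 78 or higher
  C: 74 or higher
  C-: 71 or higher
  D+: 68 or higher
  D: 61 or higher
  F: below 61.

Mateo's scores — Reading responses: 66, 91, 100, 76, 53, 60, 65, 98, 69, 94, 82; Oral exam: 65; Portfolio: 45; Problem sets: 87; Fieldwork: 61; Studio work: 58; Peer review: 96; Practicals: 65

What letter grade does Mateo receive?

C-

Reading responses: drop 53 → average of remaining 10 = 801/10 = 80.1
Weighted total:
  Reading responses 80.1 × 0.4 = 32.04
  Oral exam 65 × 0.12 = 7.8
  Portfolio 45 × 0.08 = 3.6
  Problem sets 87 × 0.09 = 7.83
  Fieldwork 61 × 0.05 = 3.05
  Studio work 58 × 0.05 = 2.9
  Peer review 96 × 0.09 = 8.64
  Practicals 65 × 0.12 = 7.8
Sum = 73.66
73.66 is ≥ 71 and < 74 → C-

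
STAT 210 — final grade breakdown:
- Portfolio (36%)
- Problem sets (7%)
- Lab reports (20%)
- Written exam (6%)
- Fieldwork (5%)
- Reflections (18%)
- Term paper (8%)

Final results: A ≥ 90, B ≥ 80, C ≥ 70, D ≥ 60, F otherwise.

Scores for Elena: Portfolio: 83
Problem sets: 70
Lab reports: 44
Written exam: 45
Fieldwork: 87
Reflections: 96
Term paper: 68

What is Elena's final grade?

C

Weighted total:
  Portfolio 83 × 0.36 = 29.88
  Problem sets 70 × 0.07 = 4.9
  Lab reports 44 × 0.2 = 8.8
  Written exam 45 × 0.06 = 2.7
  Fieldwork 87 × 0.05 = 4.35
  Reflections 96 × 0.18 = 17.28
  Term paper 68 × 0.08 = 5.44
Sum = 73.35
73.35 is ≥ 70 and < 80 → C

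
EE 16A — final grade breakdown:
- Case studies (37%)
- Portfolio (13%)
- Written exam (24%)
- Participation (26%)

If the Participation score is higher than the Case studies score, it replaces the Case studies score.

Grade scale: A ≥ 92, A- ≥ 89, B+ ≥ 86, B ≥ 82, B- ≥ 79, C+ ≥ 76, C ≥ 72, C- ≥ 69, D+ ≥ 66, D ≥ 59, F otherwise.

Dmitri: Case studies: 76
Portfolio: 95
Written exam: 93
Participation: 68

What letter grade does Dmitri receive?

Participation (68) ≤ Case studies (76), so Case studies stays at 76.
Weighted total:
  Case studies 76 × 0.37 = 28.12
  Portfolio 95 × 0.13 = 12.35
  Written exam 93 × 0.24 = 22.32
  Participation 68 × 0.26 = 17.68
Sum = 80.47
80.47 is ≥ 79 and < 82 → B-

B-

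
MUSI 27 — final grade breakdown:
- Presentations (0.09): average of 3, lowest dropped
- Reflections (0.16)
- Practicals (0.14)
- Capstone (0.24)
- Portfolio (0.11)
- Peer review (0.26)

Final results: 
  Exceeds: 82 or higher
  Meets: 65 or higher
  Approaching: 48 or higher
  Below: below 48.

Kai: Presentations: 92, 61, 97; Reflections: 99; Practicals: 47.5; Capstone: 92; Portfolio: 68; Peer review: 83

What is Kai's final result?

Exceeds

Presentations: drop 61 → average of remaining 2 = 189/2 = 94.5
Weighted total:
  Presentations 94.5 × 0.09 = 8.505
  Reflections 99 × 0.16 = 15.84
  Practicals 47.5 × 0.14 = 6.65
  Capstone 92 × 0.24 = 22.08
  Portfolio 68 × 0.11 = 7.48
  Peer review 83 × 0.26 = 21.58
Sum = 82.135
82.135 ≥ 82 → Exceeds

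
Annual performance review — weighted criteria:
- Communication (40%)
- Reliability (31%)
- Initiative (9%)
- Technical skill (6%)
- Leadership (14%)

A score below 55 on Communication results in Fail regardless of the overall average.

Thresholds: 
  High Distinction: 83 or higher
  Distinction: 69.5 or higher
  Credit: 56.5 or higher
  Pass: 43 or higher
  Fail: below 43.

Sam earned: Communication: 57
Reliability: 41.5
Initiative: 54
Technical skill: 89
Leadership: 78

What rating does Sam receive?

Communication score 57 ≥ 55: minimum met.
Weighted total:
  Communication 57 × 0.4 = 22.8
  Reliability 41.5 × 0.31 = 12.865
  Initiative 54 × 0.09 = 4.86
  Technical skill 89 × 0.06 = 5.34
  Leadership 78 × 0.14 = 10.92
Sum = 56.785
56.785 is ≥ 56.5 and < 69.5 → Credit

Credit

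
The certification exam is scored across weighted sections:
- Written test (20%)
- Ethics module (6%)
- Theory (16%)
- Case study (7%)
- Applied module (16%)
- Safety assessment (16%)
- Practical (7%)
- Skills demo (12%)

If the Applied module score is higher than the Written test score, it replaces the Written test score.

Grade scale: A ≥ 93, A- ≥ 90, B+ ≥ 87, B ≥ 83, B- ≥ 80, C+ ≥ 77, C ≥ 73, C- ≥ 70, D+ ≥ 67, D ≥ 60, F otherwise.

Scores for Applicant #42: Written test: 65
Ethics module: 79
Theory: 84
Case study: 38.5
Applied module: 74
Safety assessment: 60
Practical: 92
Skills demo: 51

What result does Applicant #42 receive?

D+

Applied module (74) > Written test (65), so Written test counts as 74.
Weighted total:
  Written test 74 × 0.2 = 14.8
  Ethics module 79 × 0.06 = 4.74
  Theory 84 × 0.16 = 13.44
  Case study 38.5 × 0.07 = 2.695
  Applied module 74 × 0.16 = 11.84
  Safety assessment 60 × 0.16 = 9.6
  Practical 92 × 0.07 = 6.44
  Skills demo 51 × 0.12 = 6.12
Sum = 69.675
69.675 is ≥ 67 and < 70 → D+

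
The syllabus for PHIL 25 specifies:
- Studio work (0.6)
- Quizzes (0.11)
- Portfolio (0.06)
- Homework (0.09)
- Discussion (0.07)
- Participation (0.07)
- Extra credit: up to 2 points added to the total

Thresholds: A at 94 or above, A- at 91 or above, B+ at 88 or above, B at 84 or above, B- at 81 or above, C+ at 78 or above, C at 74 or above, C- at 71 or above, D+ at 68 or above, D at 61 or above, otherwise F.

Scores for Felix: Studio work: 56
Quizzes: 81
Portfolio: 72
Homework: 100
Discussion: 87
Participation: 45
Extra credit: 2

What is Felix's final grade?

Weighted total:
  Studio work 56 × 0.6 = 33.6
  Quizzes 81 × 0.11 = 8.91
  Portfolio 72 × 0.06 = 4.32
  Homework 100 × 0.09 = 9
  Discussion 87 × 0.07 = 6.09
  Participation 45 × 0.07 = 3.15
Sum = 65.07
Extra credit: 65.07 + 2 = 67.07
67.07 is ≥ 61 and < 68 → D

D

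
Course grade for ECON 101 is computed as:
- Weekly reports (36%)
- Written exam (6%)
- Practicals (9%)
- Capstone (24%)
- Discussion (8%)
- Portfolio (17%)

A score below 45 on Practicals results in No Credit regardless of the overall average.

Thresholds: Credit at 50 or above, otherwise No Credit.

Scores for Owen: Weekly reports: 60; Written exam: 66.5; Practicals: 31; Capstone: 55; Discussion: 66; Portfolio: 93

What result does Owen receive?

Practicals score 31 < 45: minimum not met.
Weighted total:
  Weekly reports 60 × 0.36 = 21.6
  Written exam 66.5 × 0.06 = 3.99
  Practicals 31 × 0.09 = 2.79
  Capstone 55 × 0.24 = 13.2
  Discussion 66 × 0.08 = 5.28
  Portfolio 93 × 0.17 = 15.81
Sum = 62.67
Because the Practicals minimum was not met, the result is No Credit.

No Credit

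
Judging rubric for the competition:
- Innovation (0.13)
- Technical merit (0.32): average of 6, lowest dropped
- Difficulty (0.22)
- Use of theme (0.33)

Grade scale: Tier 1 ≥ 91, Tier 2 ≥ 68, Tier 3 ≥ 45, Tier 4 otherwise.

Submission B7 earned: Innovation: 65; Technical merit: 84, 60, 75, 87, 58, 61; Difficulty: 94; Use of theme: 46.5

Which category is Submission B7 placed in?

Tier 3

Technical merit: drop 58 → average of remaining 5 = 367/5 = 73.4
Weighted total:
  Innovation 65 × 0.13 = 8.45
  Technical merit 73.4 × 0.32 = 23.488
  Difficulty 94 × 0.22 = 20.68
  Use of theme 46.5 × 0.33 = 15.345
Sum = 67.963
67.963 is ≥ 45 and < 68 → Tier 3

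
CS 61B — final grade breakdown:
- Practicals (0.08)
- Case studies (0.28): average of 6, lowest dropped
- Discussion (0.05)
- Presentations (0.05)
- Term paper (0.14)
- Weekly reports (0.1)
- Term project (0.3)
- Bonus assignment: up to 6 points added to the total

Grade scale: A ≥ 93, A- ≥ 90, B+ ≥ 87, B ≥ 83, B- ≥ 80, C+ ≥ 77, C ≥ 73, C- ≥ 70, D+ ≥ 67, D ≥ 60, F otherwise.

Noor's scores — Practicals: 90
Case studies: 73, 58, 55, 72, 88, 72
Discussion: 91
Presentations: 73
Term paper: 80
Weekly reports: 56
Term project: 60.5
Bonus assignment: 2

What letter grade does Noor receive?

Case studies: drop 55 → average of remaining 5 = 363/5 = 72.6
Weighted total:
  Practicals 90 × 0.08 = 7.2
  Case studies 72.6 × 0.28 = 20.328
  Discussion 91 × 0.05 = 4.55
  Presentations 73 × 0.05 = 3.65
  Term paper 80 × 0.14 = 11.2
  Weekly reports 56 × 0.1 = 5.6
  Term project 60.5 × 0.3 = 18.15
Sum = 70.678
Bonus assignment: 70.678 + 2 = 72.678
72.678 is ≥ 70 and < 73 → C-

C-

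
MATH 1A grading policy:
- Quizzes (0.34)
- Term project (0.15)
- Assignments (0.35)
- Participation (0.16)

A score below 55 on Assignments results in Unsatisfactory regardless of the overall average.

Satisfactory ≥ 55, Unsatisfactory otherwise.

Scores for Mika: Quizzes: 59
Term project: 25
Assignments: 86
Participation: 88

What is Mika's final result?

Satisfactory

Assignments score 86 ≥ 55: minimum met.
Weighted total:
  Quizzes 59 × 0.34 = 20.06
  Term project 25 × 0.15 = 3.75
  Assignments 86 × 0.35 = 30.1
  Participation 88 × 0.16 = 14.08
Sum = 67.99
67.99 ≥ 55 → Satisfactory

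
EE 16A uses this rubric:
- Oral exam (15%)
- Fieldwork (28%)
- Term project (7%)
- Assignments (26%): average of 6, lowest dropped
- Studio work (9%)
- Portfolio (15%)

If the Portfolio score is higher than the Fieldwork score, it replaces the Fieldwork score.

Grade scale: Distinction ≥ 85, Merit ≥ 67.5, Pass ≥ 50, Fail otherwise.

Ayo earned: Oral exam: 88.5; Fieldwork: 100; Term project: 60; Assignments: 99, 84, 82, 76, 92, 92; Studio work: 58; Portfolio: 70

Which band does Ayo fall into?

Assignments: drop 76 → average of remaining 5 = 449/5 = 89.8
Portfolio (70) ≤ Fieldwork (100), so Fieldwork stays at 100.
Weighted total:
  Oral exam 88.5 × 0.15 = 13.275
  Fieldwork 100 × 0.28 = 28
  Term project 60 × 0.07 = 4.2
  Assignments 89.8 × 0.26 = 23.348
  Studio work 58 × 0.09 = 5.22
  Portfolio 70 × 0.15 = 10.5
Sum = 84.543
84.543 is ≥ 67.5 and < 85 → Merit

Merit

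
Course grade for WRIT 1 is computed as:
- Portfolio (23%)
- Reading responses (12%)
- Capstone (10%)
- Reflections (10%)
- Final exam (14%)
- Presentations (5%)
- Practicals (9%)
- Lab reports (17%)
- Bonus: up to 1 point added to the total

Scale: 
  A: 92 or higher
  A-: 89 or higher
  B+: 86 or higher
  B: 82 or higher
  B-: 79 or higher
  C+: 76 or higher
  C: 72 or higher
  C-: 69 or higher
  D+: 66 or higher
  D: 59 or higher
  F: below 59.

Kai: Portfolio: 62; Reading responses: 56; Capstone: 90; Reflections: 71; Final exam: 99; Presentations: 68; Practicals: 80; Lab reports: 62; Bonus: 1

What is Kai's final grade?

C

Weighted total:
  Portfolio 62 × 0.23 = 14.26
  Reading responses 56 × 0.12 = 6.72
  Capstone 90 × 0.1 = 9
  Reflections 71 × 0.1 = 7.1
  Final exam 99 × 0.14 = 13.86
  Presentations 68 × 0.05 = 3.4
  Practicals 80 × 0.09 = 7.2
  Lab reports 62 × 0.17 = 10.54
Sum = 72.08
Bonus: 72.08 + 1 = 73.08
73.08 is ≥ 72 and < 76 → C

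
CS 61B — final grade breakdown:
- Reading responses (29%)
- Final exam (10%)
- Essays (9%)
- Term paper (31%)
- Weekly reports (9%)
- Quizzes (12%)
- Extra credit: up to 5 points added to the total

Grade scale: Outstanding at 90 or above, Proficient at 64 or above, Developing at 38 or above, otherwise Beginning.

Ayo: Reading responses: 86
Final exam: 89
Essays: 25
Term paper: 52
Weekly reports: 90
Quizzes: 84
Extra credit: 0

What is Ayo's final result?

Proficient

Weighted total:
  Reading responses 86 × 0.29 = 24.94
  Final exam 89 × 0.1 = 8.9
  Essays 25 × 0.09 = 2.25
  Term paper 52 × 0.31 = 16.12
  Weekly reports 90 × 0.09 = 8.1
  Quizzes 84 × 0.12 = 10.08
Sum = 70.39
Extra credit: 70.39 + 0 = 70.39
70.39 is ≥ 64 and < 90 → Proficient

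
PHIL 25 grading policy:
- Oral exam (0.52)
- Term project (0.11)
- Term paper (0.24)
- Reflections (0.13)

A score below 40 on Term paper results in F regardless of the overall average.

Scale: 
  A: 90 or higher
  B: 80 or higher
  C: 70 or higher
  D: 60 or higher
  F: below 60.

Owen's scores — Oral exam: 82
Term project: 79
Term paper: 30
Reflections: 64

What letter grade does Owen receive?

Term paper score 30 < 40: minimum not met.
Weighted total:
  Oral exam 82 × 0.52 = 42.64
  Term project 79 × 0.11 = 8.69
  Term paper 30 × 0.24 = 7.2
  Reflections 64 × 0.13 = 8.32
Sum = 66.85
Because the Term paper minimum was not met, the result is F.

F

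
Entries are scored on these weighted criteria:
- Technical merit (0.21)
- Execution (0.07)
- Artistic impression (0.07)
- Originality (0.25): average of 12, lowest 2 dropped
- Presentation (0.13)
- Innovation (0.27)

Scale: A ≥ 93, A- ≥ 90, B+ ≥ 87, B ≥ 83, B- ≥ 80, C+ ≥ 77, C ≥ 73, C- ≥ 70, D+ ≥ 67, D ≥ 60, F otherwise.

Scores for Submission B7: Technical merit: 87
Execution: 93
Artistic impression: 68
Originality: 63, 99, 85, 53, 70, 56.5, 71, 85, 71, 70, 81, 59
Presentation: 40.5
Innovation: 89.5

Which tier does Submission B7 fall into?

Originality: drop 53, 56.5 → average of remaining 10 = 754/10 = 75.4
Weighted total:
  Technical merit 87 × 0.21 = 18.27
  Execution 93 × 0.07 = 6.51
  Artistic impression 68 × 0.07 = 4.76
  Originality 75.4 × 0.25 = 18.85
  Presentation 40.5 × 0.13 = 5.265
  Innovation 89.5 × 0.27 = 24.165
Sum = 77.82
77.82 is ≥ 77 and < 80 → C+

C+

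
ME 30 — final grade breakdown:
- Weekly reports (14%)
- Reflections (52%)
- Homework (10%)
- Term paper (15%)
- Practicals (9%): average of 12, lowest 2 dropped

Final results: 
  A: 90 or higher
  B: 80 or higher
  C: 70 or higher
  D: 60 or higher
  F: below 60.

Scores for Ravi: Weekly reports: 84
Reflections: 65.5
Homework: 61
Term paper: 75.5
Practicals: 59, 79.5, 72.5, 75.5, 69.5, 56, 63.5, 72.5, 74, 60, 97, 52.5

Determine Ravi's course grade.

Practicals: drop 52.5, 56 → average of remaining 10 = 723/10 = 72.3
Weighted total:
  Weekly reports 84 × 0.14 = 11.76
  Reflections 65.5 × 0.52 = 34.06
  Homework 61 × 0.1 = 6.1
  Term paper 75.5 × 0.15 = 11.325
  Practicals 72.3 × 0.09 = 6.507
Sum = 69.752
69.752 is ≥ 60 and < 70 → D

D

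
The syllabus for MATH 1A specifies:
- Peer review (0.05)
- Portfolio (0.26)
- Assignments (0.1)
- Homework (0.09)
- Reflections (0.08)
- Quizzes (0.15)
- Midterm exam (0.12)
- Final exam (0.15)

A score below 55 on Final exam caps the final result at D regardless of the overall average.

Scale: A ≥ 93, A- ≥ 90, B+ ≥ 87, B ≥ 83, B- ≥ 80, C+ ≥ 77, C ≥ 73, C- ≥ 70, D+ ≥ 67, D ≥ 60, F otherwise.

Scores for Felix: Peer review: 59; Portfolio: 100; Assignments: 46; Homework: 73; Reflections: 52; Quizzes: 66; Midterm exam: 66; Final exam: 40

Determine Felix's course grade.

Final exam score 40 < 55: minimum not met.
Weighted total:
  Peer review 59 × 0.05 = 2.95
  Portfolio 100 × 0.26 = 26
  Assignments 46 × 0.1 = 4.6
  Homework 73 × 0.09 = 6.57
  Reflections 52 × 0.08 = 4.16
  Quizzes 66 × 0.15 = 9.9
  Midterm exam 66 × 0.12 = 7.92
  Final exam 40 × 0.15 = 6
Sum = 68.1
68.1 would be D+; cap at D applies → D.

D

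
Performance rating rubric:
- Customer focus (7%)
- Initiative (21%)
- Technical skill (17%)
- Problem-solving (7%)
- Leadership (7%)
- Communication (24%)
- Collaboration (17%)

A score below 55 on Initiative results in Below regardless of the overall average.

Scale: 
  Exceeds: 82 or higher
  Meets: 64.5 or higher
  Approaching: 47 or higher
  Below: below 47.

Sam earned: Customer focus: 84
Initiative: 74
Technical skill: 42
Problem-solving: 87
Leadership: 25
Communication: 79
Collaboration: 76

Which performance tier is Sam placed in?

Meets

Initiative score 74 ≥ 55: minimum met.
Weighted total:
  Customer focus 84 × 0.07 = 5.88
  Initiative 74 × 0.21 = 15.54
  Technical skill 42 × 0.17 = 7.14
  Problem-solving 87 × 0.07 = 6.09
  Leadership 25 × 0.07 = 1.75
  Communication 79 × 0.24 = 18.96
  Collaboration 76 × 0.17 = 12.92
Sum = 68.28
68.28 is ≥ 64.5 and < 82 → Meets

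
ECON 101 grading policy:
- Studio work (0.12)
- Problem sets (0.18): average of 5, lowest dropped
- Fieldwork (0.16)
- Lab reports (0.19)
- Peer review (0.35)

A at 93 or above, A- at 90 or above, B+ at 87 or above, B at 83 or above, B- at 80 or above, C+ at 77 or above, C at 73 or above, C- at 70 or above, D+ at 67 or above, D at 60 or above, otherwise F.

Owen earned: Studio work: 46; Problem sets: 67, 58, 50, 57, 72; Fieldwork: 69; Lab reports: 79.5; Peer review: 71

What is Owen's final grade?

Problem sets: drop 50 → average of remaining 4 = 254/4 = 63.5
Weighted total:
  Studio work 46 × 0.12 = 5.52
  Problem sets 63.5 × 0.18 = 11.43
  Fieldwork 69 × 0.16 = 11.04
  Lab reports 79.5 × 0.19 = 15.105
  Peer review 71 × 0.35 = 24.85
Sum = 67.945
67.945 is ≥ 67 and < 70 → D+

D+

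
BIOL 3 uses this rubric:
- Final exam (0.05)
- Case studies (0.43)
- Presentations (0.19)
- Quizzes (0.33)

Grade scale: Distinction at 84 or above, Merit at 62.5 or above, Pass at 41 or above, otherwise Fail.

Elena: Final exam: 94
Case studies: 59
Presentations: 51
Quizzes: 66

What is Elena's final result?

Weighted total:
  Final exam 94 × 0.05 = 4.7
  Case studies 59 × 0.43 = 25.37
  Presentations 51 × 0.19 = 9.69
  Quizzes 66 × 0.33 = 21.78
Sum = 61.54
61.54 is ≥ 41 and < 62.5 → Pass

Pass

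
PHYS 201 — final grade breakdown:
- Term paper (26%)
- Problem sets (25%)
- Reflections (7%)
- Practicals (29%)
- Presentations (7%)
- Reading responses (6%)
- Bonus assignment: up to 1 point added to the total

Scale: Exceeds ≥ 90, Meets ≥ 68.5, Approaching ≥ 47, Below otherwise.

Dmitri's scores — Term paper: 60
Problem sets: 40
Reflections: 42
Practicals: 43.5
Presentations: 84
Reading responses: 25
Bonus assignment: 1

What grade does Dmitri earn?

Approaching

Weighted total:
  Term paper 60 × 0.26 = 15.6
  Problem sets 40 × 0.25 = 10
  Reflections 42 × 0.07 = 2.94
  Practicals 43.5 × 0.29 = 12.615
  Presentations 84 × 0.07 = 5.88
  Reading responses 25 × 0.06 = 1.5
Sum = 48.535
Bonus assignment: 48.535 + 1 = 49.535
49.535 is ≥ 47 and < 68.5 → Approaching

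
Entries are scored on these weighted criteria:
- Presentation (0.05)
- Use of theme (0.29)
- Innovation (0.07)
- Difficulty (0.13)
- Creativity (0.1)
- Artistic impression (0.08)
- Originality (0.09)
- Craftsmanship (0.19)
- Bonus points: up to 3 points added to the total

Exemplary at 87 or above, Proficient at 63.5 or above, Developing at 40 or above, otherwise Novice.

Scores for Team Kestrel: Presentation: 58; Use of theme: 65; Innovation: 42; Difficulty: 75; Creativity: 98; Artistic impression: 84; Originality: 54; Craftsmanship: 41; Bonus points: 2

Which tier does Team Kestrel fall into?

Weighted total:
  Presentation 58 × 0.05 = 2.9
  Use of theme 65 × 0.29 = 18.85
  Innovation 42 × 0.07 = 2.94
  Difficulty 75 × 0.13 = 9.75
  Creativity 98 × 0.1 = 9.8
  Artistic impression 84 × 0.08 = 6.72
  Originality 54 × 0.09 = 4.86
  Craftsmanship 41 × 0.19 = 7.79
Sum = 63.61
Bonus points: 63.61 + 2 = 65.61
65.61 is ≥ 63.5 and < 87 → Proficient

Proficient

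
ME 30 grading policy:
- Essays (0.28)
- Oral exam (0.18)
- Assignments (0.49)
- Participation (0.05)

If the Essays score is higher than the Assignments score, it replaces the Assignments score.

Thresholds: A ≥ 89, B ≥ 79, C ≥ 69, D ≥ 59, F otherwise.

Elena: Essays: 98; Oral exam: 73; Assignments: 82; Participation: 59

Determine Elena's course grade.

Essays (98) > Assignments (82), so Assignments counts as 98.
Weighted total:
  Essays 98 × 0.28 = 27.44
  Oral exam 73 × 0.18 = 13.14
  Assignments 98 × 0.49 = 48.02
  Participation 59 × 0.05 = 2.95
Sum = 91.55
91.55 ≥ 89 → A

A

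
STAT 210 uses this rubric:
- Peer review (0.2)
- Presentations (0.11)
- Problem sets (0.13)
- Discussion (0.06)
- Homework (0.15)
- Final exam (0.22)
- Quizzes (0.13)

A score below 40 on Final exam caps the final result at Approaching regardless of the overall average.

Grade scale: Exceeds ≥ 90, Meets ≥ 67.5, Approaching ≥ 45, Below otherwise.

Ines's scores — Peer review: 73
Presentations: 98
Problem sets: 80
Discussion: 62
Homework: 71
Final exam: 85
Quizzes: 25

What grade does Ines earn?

Meets

Final exam score 85 ≥ 40: minimum met.
Weighted total:
  Peer review 73 × 0.2 = 14.6
  Presentations 98 × 0.11 = 10.78
  Problem sets 80 × 0.13 = 10.4
  Discussion 62 × 0.06 = 3.72
  Homework 71 × 0.15 = 10.65
  Final exam 85 × 0.22 = 18.7
  Quizzes 25 × 0.13 = 3.25
Sum = 72.1
72.1 is ≥ 67.5 and < 90 → Meets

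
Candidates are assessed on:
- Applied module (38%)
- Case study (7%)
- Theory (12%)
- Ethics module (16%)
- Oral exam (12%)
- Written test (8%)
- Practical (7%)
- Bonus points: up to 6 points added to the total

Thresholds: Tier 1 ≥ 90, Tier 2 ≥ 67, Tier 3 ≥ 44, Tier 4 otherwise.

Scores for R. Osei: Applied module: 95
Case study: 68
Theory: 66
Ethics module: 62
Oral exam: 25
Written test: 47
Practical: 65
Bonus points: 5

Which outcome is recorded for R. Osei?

Tier 2

Weighted total:
  Applied module 95 × 0.38 = 36.1
  Case study 68 × 0.07 = 4.76
  Theory 66 × 0.12 = 7.92
  Ethics module 62 × 0.16 = 9.92
  Oral exam 25 × 0.12 = 3
  Written test 47 × 0.08 = 3.76
  Practical 65 × 0.07 = 4.55
Sum = 70.01
Bonus points: 70.01 + 5 = 75.01
75.01 is ≥ 67 and < 90 → Tier 2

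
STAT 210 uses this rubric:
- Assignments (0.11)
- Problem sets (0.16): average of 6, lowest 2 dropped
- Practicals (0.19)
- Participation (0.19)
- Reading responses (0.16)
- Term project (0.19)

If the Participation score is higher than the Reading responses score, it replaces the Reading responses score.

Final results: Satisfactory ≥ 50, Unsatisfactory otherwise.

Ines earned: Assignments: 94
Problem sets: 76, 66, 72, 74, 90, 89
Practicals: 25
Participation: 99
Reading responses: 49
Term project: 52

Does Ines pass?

Satisfactory

Problem sets: drop 66, 72 → average of remaining 4 = 329/4 = 82.25
Participation (99) > Reading responses (49), so Reading responses counts as 99.
Weighted total:
  Assignments 94 × 0.11 = 10.34
  Problem sets 82.25 × 0.16 = 13.16
  Practicals 25 × 0.19 = 4.75
  Participation 99 × 0.19 = 18.81
  Reading responses 99 × 0.16 = 15.84
  Term project 52 × 0.19 = 9.88
Sum = 72.78
72.78 ≥ 50 → Satisfactory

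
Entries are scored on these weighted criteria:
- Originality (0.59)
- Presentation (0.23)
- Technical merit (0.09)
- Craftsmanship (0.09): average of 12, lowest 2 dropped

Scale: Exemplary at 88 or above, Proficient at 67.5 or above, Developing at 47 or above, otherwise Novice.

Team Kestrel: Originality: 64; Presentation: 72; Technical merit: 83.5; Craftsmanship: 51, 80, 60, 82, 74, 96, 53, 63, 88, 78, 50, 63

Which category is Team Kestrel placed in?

Craftsmanship: drop 50, 51 → average of remaining 10 = 737/10 = 73.7
Weighted total:
  Originality 64 × 0.59 = 37.76
  Presentation 72 × 0.23 = 16.56
  Technical merit 83.5 × 0.09 = 7.515
  Craftsmanship 73.7 × 0.09 = 6.633
Sum = 68.468
68.468 is ≥ 67.5 and < 88 → Proficient

Proficient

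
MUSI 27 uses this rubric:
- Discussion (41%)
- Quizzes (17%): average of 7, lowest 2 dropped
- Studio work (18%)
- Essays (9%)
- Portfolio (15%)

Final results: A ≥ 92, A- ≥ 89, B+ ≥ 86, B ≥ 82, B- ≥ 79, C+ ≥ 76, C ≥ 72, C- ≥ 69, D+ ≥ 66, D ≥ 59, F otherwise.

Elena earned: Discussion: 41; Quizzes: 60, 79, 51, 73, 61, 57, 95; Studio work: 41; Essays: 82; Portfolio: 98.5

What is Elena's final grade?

Quizzes: drop 51, 57 → average of remaining 5 = 368/5 = 73.6
Weighted total:
  Discussion 41 × 0.41 = 16.81
  Quizzes 73.6 × 0.17 = 12.512
  Studio work 41 × 0.18 = 7.38
  Essays 82 × 0.09 = 7.38
  Portfolio 98.5 × 0.15 = 14.775
Sum = 58.857
58.857 < 59 → F

F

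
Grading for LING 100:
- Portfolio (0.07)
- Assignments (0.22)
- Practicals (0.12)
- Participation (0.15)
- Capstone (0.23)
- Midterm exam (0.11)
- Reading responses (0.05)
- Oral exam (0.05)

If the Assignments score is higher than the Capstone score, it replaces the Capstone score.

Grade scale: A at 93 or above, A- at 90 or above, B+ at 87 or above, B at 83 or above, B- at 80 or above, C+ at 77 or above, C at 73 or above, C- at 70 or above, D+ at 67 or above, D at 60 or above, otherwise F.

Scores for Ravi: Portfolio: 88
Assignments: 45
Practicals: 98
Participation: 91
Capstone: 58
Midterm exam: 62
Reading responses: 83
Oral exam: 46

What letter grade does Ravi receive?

D+

Assignments (45) ≤ Capstone (58), so Capstone stays at 58.
Weighted total:
  Portfolio 88 × 0.07 = 6.16
  Assignments 45 × 0.22 = 9.9
  Practicals 98 × 0.12 = 11.76
  Participation 91 × 0.15 = 13.65
  Capstone 58 × 0.23 = 13.34
  Midterm exam 62 × 0.11 = 6.82
  Reading responses 83 × 0.05 = 4.15
  Oral exam 46 × 0.05 = 2.3
Sum = 68.08
68.08 is ≥ 67 and < 70 → D+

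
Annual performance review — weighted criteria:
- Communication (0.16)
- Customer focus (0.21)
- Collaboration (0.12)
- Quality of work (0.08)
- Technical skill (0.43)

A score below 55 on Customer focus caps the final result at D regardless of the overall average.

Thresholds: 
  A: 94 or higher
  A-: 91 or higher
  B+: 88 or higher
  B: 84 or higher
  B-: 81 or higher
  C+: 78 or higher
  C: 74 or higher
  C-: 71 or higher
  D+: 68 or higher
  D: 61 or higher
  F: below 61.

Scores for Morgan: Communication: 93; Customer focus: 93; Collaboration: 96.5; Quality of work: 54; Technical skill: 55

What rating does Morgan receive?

Customer focus score 93 ≥ 55: minimum met.
Weighted total:
  Communication 93 × 0.16 = 14.88
  Customer focus 93 × 0.21 = 19.53
  Collaboration 96.5 × 0.12 = 11.58
  Quality of work 54 × 0.08 = 4.32
  Technical skill 55 × 0.43 = 23.65
Sum = 73.96
73.96 is ≥ 71 and < 74 → C-

C-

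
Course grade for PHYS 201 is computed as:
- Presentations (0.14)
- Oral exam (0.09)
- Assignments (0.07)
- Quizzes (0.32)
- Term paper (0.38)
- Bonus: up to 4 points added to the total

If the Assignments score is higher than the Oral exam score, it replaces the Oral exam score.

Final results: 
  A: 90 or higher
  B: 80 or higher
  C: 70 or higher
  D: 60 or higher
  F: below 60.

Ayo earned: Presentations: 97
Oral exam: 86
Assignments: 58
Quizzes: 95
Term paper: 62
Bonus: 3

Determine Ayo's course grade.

Assignments (58) ≤ Oral exam (86), so Oral exam stays at 86.
Weighted total:
  Presentations 97 × 0.14 = 13.58
  Oral exam 86 × 0.09 = 7.74
  Assignments 58 × 0.07 = 4.06
  Quizzes 95 × 0.32 = 30.4
  Term paper 62 × 0.38 = 23.56
Sum = 79.34
Bonus: 79.34 + 3 = 82.34
82.34 is ≥ 80 and < 90 → B

B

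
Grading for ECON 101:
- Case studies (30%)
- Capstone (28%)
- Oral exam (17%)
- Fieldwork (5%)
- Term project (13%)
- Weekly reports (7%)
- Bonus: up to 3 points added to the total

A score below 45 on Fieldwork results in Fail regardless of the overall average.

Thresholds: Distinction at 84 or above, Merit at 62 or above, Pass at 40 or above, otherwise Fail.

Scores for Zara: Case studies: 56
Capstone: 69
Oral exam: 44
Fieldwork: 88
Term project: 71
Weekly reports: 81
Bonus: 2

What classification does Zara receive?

Fieldwork score 88 ≥ 45: minimum met.
Weighted total:
  Case studies 56 × 0.3 = 16.8
  Capstone 69 × 0.28 = 19.32
  Oral exam 44 × 0.17 = 7.48
  Fieldwork 88 × 0.05 = 4.4
  Term project 71 × 0.13 = 9.23
  Weekly reports 81 × 0.07 = 5.67
Sum = 62.9
Bonus: 62.9 + 2 = 64.9
64.9 is ≥ 62 and < 84 → Merit

Merit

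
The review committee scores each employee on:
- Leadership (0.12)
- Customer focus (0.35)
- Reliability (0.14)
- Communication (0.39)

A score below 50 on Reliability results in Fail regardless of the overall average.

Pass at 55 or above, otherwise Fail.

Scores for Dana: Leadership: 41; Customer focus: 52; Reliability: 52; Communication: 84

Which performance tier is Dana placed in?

Reliability score 52 ≥ 50: minimum met.
Weighted total:
  Leadership 41 × 0.12 = 4.92
  Customer focus 52 × 0.35 = 18.2
  Reliability 52 × 0.14 = 7.28
  Communication 84 × 0.39 = 32.76
Sum = 63.16
63.16 ≥ 55 → Pass

Pass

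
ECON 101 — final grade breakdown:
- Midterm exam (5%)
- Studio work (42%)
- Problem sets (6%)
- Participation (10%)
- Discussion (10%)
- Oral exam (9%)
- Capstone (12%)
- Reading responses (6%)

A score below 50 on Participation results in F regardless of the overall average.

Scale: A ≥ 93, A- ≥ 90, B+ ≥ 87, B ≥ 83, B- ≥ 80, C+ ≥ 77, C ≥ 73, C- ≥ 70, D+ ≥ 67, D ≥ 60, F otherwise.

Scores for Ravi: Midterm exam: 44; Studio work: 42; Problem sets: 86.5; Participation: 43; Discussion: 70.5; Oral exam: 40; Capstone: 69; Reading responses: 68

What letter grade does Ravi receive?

Participation score 43 < 50: minimum not met.
Weighted total:
  Midterm exam 44 × 0.05 = 2.2
  Studio work 42 × 0.42 = 17.64
  Problem sets 86.5 × 0.06 = 5.19
  Participation 43 × 0.1 = 4.3
  Discussion 70.5 × 0.1 = 7.05
  Oral exam 40 × 0.09 = 3.6
  Capstone 69 × 0.12 = 8.28
  Reading responses 68 × 0.06 = 4.08
Sum = 52.34
Because the Participation minimum was not met, the result is F.

F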